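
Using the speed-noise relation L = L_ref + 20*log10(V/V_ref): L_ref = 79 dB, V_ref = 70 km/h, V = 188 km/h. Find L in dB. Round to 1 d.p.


V/V_ref = 188 / 70 = 2.685714
log10(2.685714) = 0.42906
20 * 0.42906 = 8.5812
L = 79 + 8.5812 = 87.6 dB

87.6


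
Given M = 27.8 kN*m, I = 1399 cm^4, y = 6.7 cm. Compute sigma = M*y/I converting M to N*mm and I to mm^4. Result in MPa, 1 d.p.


Convert units:
M = 27.8 kN*m = 27800000 N*mm
y = 6.7 cm = 67 mm
I = 1399 cm^4 = 13990000 mm^4
sigma = 27800000 * 67 / 13990000
sigma = 133.1 MPa

133.1


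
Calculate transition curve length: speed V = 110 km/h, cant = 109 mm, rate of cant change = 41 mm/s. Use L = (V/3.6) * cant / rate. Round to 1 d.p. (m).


Convert speed: V = 110 / 3.6 = 30.5556 m/s
L = 30.5556 * 109 / 41
L = 3330.5556 / 41
L = 81.2 m

81.2


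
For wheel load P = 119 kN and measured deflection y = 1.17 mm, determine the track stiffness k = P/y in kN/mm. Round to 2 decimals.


Track stiffness k = P / y
k = 119 / 1.17
k = 101.71 kN/mm

101.71


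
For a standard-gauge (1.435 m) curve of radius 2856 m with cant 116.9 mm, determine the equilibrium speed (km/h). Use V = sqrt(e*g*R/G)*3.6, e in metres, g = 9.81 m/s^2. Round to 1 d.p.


Convert cant: e = 116.9 mm = 0.1169 m
V_ms = sqrt(0.1169 * 9.81 * 2856 / 1.435)
V_ms = sqrt(2282.389815) = 47.7744 m/s
V = 47.7744 * 3.6 = 172.0 km/h

172.0


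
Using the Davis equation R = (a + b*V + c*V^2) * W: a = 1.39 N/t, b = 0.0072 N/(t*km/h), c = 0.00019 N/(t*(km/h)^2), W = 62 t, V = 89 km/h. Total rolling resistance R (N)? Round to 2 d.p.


b*V = 0.0072 * 89 = 0.6408
c*V^2 = 0.00019 * 7921 = 1.50499
R_per_t = 1.39 + 0.6408 + 1.50499 = 3.53579 N/t
R_total = 3.53579 * 62 = 219.22 N

219.22


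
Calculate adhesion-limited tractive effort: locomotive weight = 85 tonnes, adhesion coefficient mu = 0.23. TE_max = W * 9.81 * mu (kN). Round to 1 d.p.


TE_max = W * g * mu
TE_max = 85 * 9.81 * 0.23
TE_max = 833.85 * 0.23
TE_max = 191.8 kN

191.8


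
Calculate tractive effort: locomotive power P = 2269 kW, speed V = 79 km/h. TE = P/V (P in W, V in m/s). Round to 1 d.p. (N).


Convert: P = 2269 kW = 2269000 W
V = 79 / 3.6 = 21.9444 m/s
TE = 2269000 / 21.9444
TE = 103397.5 N

103397.5


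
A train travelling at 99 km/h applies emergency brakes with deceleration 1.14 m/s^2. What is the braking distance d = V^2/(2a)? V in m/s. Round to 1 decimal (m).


Convert speed: V = 99 / 3.6 = 27.5 m/s
V^2 = 756.25
d = 756.25 / (2 * 1.14)
d = 756.25 / 2.28
d = 331.7 m

331.7


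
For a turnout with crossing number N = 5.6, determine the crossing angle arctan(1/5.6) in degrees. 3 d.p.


1/N = 1/5.6 = 0.178571
angle = arctan(0.178571) = 0.176709 rad
angle = 0.176709 * 180/pi = 10.125 degrees

10.125


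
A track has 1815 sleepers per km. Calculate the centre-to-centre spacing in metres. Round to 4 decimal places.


Spacing = 1000 m / number of sleepers
Spacing = 1000 / 1815
Spacing = 0.5510 m

0.5510


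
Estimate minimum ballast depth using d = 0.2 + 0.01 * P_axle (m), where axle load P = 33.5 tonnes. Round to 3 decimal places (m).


d = 0.2 + 0.01 * 33.5
d = 0.2 + 0.335
d = 0.535 m

0.535


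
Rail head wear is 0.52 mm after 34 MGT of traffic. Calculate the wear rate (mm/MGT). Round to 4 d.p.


Wear rate = total wear / cumulative tonnage
Rate = 0.52 / 34
Rate = 0.0153 mm/MGT

0.0153


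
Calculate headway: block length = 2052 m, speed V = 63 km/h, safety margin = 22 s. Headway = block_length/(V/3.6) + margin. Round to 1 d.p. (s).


V = 63 / 3.6 = 17.5 m/s
Block traversal time = 2052 / 17.5 = 117.2571 s
Headway = 117.2571 + 22
Headway = 139.3 s

139.3


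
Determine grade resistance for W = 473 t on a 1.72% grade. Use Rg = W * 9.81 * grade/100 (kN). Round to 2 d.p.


Rg = W * 9.81 * grade / 100
Rg = 473 * 9.81 * 1.72 / 100
Rg = 4640.13 * 0.0172
Rg = 79.81 kN

79.81


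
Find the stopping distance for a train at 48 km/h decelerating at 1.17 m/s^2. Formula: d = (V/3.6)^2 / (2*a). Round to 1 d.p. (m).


Convert speed: V = 48 / 3.6 = 13.3333 m/s
V^2 = 177.7778
d = 177.7778 / (2 * 1.17)
d = 177.7778 / 2.34
d = 76.0 m

76.0


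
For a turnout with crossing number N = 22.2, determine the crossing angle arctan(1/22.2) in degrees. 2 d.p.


1/N = 1/22.2 = 0.045045
angle = arctan(0.045045) = 0.045015 rad
angle = 0.045015 * 180/pi = 2.58 degrees

2.58


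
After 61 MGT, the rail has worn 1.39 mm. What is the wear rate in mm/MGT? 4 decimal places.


Wear rate = total wear / cumulative tonnage
Rate = 1.39 / 61
Rate = 0.0228 mm/MGT

0.0228


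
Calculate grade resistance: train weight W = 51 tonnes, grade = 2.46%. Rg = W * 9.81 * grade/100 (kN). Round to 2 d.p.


Rg = W * 9.81 * grade / 100
Rg = 51 * 9.81 * 2.46 / 100
Rg = 500.31 * 0.0246
Rg = 12.31 kN

12.31


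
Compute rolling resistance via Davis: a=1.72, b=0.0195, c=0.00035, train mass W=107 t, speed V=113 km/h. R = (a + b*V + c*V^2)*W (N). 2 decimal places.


b*V = 0.0195 * 113 = 2.2035
c*V^2 = 0.00035 * 12769 = 4.46915
R_per_t = 1.72 + 2.2035 + 4.46915 = 8.39265 N/t
R_total = 8.39265 * 107 = 898.01 N

898.01


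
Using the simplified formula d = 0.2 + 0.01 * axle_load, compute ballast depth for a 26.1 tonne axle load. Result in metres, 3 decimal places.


d = 0.2 + 0.01 * 26.1
d = 0.2 + 0.261
d = 0.461 m

0.461


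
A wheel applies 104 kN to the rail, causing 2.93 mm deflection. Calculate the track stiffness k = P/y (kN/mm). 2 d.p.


Track stiffness k = P / y
k = 104 / 2.93
k = 35.49 kN/mm

35.49


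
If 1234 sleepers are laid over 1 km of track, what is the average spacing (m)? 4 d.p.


Spacing = 1000 m / number of sleepers
Spacing = 1000 / 1234
Spacing = 0.8104 m

0.8104


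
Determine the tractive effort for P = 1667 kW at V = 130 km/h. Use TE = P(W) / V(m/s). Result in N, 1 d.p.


Convert: P = 1667 kW = 1667000 W
V = 130 / 3.6 = 36.1111 m/s
TE = 1667000 / 36.1111
TE = 46163.1 N

46163.1


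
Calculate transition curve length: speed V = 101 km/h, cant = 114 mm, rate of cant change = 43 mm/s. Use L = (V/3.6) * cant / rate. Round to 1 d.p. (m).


Convert speed: V = 101 / 3.6 = 28.0556 m/s
L = 28.0556 * 114 / 43
L = 3198.3333 / 43
L = 74.4 m

74.4


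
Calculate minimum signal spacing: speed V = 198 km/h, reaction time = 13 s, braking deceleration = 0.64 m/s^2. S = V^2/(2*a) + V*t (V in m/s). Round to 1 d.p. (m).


V = 198 / 3.6 = 55.0 m/s
Braking distance = 55.0^2 / (2*0.64) = 2363.2812 m
Sighting distance = 55.0 * 13 = 715.0 m
S = 2363.2812 + 715.0 = 3078.3 m

3078.3


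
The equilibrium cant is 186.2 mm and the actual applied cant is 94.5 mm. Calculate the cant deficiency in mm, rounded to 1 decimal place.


Cant deficiency = equilibrium cant - actual cant
CD = 186.2 - 94.5
CD = 91.7 mm

91.7


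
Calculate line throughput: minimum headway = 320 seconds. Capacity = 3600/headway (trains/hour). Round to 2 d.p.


Capacity = 3600 / headway
Capacity = 3600 / 320
Capacity = 11.25 trains/hour

11.25


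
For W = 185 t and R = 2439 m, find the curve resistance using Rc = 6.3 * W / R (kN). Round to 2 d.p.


Rc = 6.3 * W / R
Rc = 6.3 * 185 / 2439
Rc = 1165.5 / 2439
Rc = 0.48 kN

0.48


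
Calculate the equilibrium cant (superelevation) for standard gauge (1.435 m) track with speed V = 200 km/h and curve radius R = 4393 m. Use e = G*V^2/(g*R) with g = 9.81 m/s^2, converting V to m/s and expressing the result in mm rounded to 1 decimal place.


Convert speed: V = 200 / 3.6 = 55.5556 m/s
Apply formula: e = 1.435 * 55.5556^2 / (9.81 * 4393)
e = 1.435 * 3086.4198 / 43095.33
e = 0.102772 m = 102.8 mm

102.8


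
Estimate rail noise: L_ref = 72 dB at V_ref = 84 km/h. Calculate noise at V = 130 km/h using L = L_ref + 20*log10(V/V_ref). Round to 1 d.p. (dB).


V/V_ref = 130 / 84 = 1.547619
log10(1.547619) = 0.189664
20 * 0.189664 = 3.7933
L = 72 + 3.7933 = 75.8 dB

75.8


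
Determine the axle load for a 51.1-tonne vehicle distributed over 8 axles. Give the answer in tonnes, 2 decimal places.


Load per axle = total weight / number of axles
Load = 51.1 / 8
Load = 6.39 tonnes

6.39


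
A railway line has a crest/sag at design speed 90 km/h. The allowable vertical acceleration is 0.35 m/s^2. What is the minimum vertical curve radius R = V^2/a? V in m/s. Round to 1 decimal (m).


Convert speed: V = 90 / 3.6 = 25.0 m/s
V^2 = 625.0 m^2/s^2
R_v = 625.0 / 0.35
R_v = 1785.7 m

1785.7


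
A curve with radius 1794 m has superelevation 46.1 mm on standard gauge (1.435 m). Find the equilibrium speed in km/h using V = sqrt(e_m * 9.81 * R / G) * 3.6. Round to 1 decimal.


Convert cant: e = 46.1 mm = 0.0461 m
V_ms = sqrt(0.0461 * 9.81 * 1794 / 1.435)
V_ms = sqrt(565.380038) = 23.7777 m/s
V = 23.7777 * 3.6 = 85.6 km/h

85.6


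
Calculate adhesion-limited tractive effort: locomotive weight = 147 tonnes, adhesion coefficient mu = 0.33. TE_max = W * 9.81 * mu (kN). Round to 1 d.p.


TE_max = W * g * mu
TE_max = 147 * 9.81 * 0.33
TE_max = 1442.07 * 0.33
TE_max = 475.9 kN

475.9


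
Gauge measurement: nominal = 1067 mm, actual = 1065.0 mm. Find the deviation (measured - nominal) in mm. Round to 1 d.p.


Deviation = measured - nominal
Deviation = 1065.0 - 1067
Deviation = -2.0 mm

-2.0


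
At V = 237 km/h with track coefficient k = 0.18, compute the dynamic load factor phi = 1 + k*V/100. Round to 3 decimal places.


phi = 1 + k * V / 100
phi = 1 + 0.18 * 237 / 100
phi = 1 + 0.4266
phi = 1.427

1.427


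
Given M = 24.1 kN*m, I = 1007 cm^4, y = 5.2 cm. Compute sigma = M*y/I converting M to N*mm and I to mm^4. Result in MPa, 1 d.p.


Convert units:
M = 24.1 kN*m = 24100000 N*mm
y = 5.2 cm = 52 mm
I = 1007 cm^4 = 10070000 mm^4
sigma = 24100000 * 52 / 10070000
sigma = 124.4 MPa

124.4


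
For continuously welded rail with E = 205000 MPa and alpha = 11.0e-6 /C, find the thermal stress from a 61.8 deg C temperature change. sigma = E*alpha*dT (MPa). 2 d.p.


sigma = E * alpha * dT
sigma = 205000 * 11.0e-6 * 61.8
sigma = 2.255 * 61.8
sigma = 139.36 MPa

139.36


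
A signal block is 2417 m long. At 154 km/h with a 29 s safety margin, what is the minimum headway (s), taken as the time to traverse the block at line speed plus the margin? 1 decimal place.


V = 154 / 3.6 = 42.7778 m/s
Block traversal time = 2417 / 42.7778 = 56.5013 s
Headway = 56.5013 + 29
Headway = 85.5 s

85.5


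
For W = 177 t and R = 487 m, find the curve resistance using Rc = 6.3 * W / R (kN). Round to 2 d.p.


Rc = 6.3 * W / R
Rc = 6.3 * 177 / 487
Rc = 1115.1 / 487
Rc = 2.29 kN

2.29


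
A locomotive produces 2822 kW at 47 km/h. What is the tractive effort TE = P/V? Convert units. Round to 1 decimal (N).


Convert: P = 2822 kW = 2822000 W
V = 47 / 3.6 = 13.0556 m/s
TE = 2822000 / 13.0556
TE = 216153.2 N

216153.2


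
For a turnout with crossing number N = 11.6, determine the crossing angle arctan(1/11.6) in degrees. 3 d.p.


1/N = 1/11.6 = 0.086207
angle = arctan(0.086207) = 0.085994 rad
angle = 0.085994 * 180/pi = 4.927 degrees

4.927


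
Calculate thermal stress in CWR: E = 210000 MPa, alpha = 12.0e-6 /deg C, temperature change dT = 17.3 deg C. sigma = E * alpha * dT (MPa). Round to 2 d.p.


sigma = E * alpha * dT
sigma = 210000 * 12.0e-6 * 17.3
sigma = 2.52 * 17.3
sigma = 43.60 MPa

43.60


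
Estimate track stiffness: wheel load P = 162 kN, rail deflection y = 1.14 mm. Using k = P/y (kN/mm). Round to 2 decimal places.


Track stiffness k = P / y
k = 162 / 1.14
k = 142.11 kN/mm

142.11


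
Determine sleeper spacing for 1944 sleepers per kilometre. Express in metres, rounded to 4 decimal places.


Spacing = 1000 m / number of sleepers
Spacing = 1000 / 1944
Spacing = 0.5144 m

0.5144


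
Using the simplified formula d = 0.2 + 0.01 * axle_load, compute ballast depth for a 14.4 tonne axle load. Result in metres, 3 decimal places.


d = 0.2 + 0.01 * 14.4
d = 0.2 + 0.144
d = 0.344 m

0.344


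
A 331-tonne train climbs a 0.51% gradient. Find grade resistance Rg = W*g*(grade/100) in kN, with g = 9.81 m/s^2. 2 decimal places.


Rg = W * 9.81 * grade / 100
Rg = 331 * 9.81 * 0.51 / 100
Rg = 3247.11 * 0.0051
Rg = 16.56 kN

16.56


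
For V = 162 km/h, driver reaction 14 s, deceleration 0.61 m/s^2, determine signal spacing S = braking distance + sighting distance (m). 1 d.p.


V = 162 / 3.6 = 45.0 m/s
Braking distance = 45.0^2 / (2*0.61) = 1659.8361 m
Sighting distance = 45.0 * 14 = 630.0 m
S = 1659.8361 + 630.0 = 2289.8 m

2289.8


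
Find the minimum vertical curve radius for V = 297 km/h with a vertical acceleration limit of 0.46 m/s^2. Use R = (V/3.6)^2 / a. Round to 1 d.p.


Convert speed: V = 297 / 3.6 = 82.5 m/s
V^2 = 6806.25 m^2/s^2
R_v = 6806.25 / 0.46
R_v = 14796.2 m

14796.2


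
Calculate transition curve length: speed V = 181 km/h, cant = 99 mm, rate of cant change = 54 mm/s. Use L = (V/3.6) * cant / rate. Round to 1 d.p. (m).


Convert speed: V = 181 / 3.6 = 50.2778 m/s
L = 50.2778 * 99 / 54
L = 4977.5 / 54
L = 92.2 m

92.2


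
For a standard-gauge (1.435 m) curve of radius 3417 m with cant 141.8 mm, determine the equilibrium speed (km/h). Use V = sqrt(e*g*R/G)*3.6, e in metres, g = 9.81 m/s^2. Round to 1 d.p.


Convert cant: e = 141.8 mm = 0.1418 m
V_ms = sqrt(0.1418 * 9.81 * 3417 / 1.435)
V_ms = sqrt(3312.365983) = 57.5532 m/s
V = 57.5532 * 3.6 = 207.2 km/h

207.2


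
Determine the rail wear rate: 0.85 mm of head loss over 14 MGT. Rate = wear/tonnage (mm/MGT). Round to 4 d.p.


Wear rate = total wear / cumulative tonnage
Rate = 0.85 / 14
Rate = 0.0607 mm/MGT

0.0607


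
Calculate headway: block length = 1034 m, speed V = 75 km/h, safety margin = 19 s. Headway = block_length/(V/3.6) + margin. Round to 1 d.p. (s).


V = 75 / 3.6 = 20.8333 m/s
Block traversal time = 1034 / 20.8333 = 49.632 s
Headway = 49.632 + 19
Headway = 68.6 s

68.6


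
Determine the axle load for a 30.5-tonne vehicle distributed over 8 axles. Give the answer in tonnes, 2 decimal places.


Load per axle = total weight / number of axles
Load = 30.5 / 8
Load = 3.81 tonnes

3.81


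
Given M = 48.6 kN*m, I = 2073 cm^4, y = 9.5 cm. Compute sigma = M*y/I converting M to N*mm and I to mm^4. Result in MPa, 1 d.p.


Convert units:
M = 48.6 kN*m = 48600000 N*mm
y = 9.5 cm = 95 mm
I = 2073 cm^4 = 20730000 mm^4
sigma = 48600000 * 95 / 20730000
sigma = 222.7 MPa

222.7


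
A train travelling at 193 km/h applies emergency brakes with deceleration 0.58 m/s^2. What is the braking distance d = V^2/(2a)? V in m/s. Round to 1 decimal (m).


Convert speed: V = 193 / 3.6 = 53.6111 m/s
V^2 = 2874.1512
d = 2874.1512 / (2 * 0.58)
d = 2874.1512 / 1.16
d = 2477.7 m

2477.7


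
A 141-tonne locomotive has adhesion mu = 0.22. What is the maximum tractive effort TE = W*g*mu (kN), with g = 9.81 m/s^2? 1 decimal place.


TE_max = W * g * mu
TE_max = 141 * 9.81 * 0.22
TE_max = 1383.21 * 0.22
TE_max = 304.3 kN

304.3


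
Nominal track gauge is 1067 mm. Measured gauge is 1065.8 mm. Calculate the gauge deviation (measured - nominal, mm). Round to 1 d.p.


Deviation = measured - nominal
Deviation = 1065.8 - 1067
Deviation = -1.2 mm

-1.2


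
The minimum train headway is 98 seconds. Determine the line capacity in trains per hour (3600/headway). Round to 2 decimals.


Capacity = 3600 / headway
Capacity = 3600 / 98
Capacity = 36.73 trains/hour

36.73


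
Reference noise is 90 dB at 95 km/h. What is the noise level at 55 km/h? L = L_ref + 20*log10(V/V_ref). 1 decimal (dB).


V/V_ref = 55 / 95 = 0.578947
log10(0.578947) = -0.237361
20 * -0.237361 = -4.7472
L = 90 + -4.7472 = 85.3 dB

85.3


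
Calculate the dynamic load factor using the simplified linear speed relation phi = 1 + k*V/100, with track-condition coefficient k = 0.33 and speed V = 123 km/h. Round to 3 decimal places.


phi = 1 + k * V / 100
phi = 1 + 0.33 * 123 / 100
phi = 1 + 0.4059
phi = 1.406

1.406


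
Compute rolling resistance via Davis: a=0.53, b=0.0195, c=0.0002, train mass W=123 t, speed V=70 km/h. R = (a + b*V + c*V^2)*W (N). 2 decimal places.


b*V = 0.0195 * 70 = 1.365
c*V^2 = 0.0002 * 4900 = 0.98
R_per_t = 0.53 + 1.365 + 0.98 = 2.875 N/t
R_total = 2.875 * 123 = 353.63 N

353.63


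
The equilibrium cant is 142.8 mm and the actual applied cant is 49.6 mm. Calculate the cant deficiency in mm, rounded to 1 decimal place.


Cant deficiency = equilibrium cant - actual cant
CD = 142.8 - 49.6
CD = 93.2 mm

93.2


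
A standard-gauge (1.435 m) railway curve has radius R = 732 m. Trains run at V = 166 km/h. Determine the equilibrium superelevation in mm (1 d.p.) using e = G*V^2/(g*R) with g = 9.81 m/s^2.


Convert speed: V = 166 / 3.6 = 46.1111 m/s
Apply formula: e = 1.435 * 46.1111^2 / (9.81 * 732)
e = 1.435 * 2126.2346 / 7180.92
e = 0.424896 m = 424.9 mm

424.9


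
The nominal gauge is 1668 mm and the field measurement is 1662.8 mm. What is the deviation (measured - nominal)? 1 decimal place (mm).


Deviation = measured - nominal
Deviation = 1662.8 - 1668
Deviation = -5.2 mm

-5.2


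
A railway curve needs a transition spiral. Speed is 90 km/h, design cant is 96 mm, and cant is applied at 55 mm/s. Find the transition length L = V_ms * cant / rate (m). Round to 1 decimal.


Convert speed: V = 90 / 3.6 = 25.0 m/s
L = 25.0 * 96 / 55
L = 2400.0 / 55
L = 43.6 m

43.6


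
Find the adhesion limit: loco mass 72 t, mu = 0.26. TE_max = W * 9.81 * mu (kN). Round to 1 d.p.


TE_max = W * g * mu
TE_max = 72 * 9.81 * 0.26
TE_max = 706.32 * 0.26
TE_max = 183.6 kN

183.6


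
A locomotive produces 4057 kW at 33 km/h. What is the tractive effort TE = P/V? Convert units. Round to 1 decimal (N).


Convert: P = 4057 kW = 4057000 W
V = 33 / 3.6 = 9.1667 m/s
TE = 4057000 / 9.1667
TE = 442581.8 N

442581.8


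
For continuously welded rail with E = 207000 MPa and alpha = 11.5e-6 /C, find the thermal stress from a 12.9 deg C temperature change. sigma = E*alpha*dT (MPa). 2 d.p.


sigma = E * alpha * dT
sigma = 207000 * 11.5e-6 * 12.9
sigma = 2.3805 * 12.9
sigma = 30.71 MPa

30.71


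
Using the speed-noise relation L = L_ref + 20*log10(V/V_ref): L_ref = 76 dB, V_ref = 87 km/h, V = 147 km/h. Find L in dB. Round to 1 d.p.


V/V_ref = 147 / 87 = 1.689655
log10(1.689655) = 0.227798
20 * 0.227798 = 4.556
L = 76 + 4.556 = 80.6 dB

80.6


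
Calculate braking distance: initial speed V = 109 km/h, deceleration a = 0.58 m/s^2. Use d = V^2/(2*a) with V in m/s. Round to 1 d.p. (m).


Convert speed: V = 109 / 3.6 = 30.2778 m/s
V^2 = 916.7438
d = 916.7438 / (2 * 0.58)
d = 916.7438 / 1.16
d = 790.3 m

790.3


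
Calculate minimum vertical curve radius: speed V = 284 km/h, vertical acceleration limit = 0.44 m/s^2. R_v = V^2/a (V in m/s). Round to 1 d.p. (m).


Convert speed: V = 284 / 3.6 = 78.8889 m/s
V^2 = 6223.4568 m^2/s^2
R_v = 6223.4568 / 0.44
R_v = 14144.2 m

14144.2


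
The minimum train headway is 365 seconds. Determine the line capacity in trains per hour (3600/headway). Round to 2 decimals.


Capacity = 3600 / headway
Capacity = 3600 / 365
Capacity = 9.86 trains/hour

9.86


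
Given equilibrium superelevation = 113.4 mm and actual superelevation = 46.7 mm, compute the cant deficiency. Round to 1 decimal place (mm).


Cant deficiency = equilibrium cant - actual cant
CD = 113.4 - 46.7
CD = 66.7 mm

66.7


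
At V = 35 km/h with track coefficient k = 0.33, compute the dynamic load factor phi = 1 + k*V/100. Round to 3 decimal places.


phi = 1 + k * V / 100
phi = 1 + 0.33 * 35 / 100
phi = 1 + 0.1155
phi = 1.116

1.116


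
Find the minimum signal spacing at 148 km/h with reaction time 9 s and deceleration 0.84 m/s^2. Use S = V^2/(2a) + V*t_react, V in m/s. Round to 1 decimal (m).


V = 148 / 3.6 = 41.1111 m/s
Braking distance = 41.1111^2 / (2*0.84) = 1006.0259 m
Sighting distance = 41.1111 * 9 = 370.0 m
S = 1006.0259 + 370.0 = 1376.0 m

1376.0


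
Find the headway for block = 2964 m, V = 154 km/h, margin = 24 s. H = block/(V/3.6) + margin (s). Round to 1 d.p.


V = 154 / 3.6 = 42.7778 m/s
Block traversal time = 2964 / 42.7778 = 69.2883 s
Headway = 69.2883 + 24
Headway = 93.3 s

93.3


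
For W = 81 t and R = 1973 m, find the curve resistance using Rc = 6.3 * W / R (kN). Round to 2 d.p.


Rc = 6.3 * W / R
Rc = 6.3 * 81 / 1973
Rc = 510.3 / 1973
Rc = 0.26 kN

0.26


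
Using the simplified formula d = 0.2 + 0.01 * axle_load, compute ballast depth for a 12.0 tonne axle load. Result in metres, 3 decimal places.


d = 0.2 + 0.01 * 12.0
d = 0.2 + 0.12
d = 0.320 m

0.320


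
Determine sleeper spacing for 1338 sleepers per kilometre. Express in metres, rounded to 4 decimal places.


Spacing = 1000 m / number of sleepers
Spacing = 1000 / 1338
Spacing = 0.7474 m

0.7474


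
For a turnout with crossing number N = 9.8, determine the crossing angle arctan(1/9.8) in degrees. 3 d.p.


1/N = 1/9.8 = 0.102041
angle = arctan(0.102041) = 0.101689 rad
angle = 0.101689 * 180/pi = 5.826 degrees

5.826


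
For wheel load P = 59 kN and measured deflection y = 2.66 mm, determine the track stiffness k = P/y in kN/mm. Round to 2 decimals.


Track stiffness k = P / y
k = 59 / 2.66
k = 22.18 kN/mm

22.18


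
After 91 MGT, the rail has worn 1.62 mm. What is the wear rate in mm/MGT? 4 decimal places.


Wear rate = total wear / cumulative tonnage
Rate = 1.62 / 91
Rate = 0.0178 mm/MGT

0.0178


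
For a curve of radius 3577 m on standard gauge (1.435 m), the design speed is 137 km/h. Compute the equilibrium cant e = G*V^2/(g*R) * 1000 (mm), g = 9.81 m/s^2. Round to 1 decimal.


Convert speed: V = 137 / 3.6 = 38.0556 m/s
Apply formula: e = 1.435 * 38.0556^2 / (9.81 * 3577)
e = 1.435 * 1448.2253 / 35090.37
e = 0.059224 m = 59.2 mm

59.2


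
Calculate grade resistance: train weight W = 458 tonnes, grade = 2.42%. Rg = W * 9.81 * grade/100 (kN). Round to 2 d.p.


Rg = W * 9.81 * grade / 100
Rg = 458 * 9.81 * 2.42 / 100
Rg = 4492.98 * 0.0242
Rg = 108.73 kN

108.73


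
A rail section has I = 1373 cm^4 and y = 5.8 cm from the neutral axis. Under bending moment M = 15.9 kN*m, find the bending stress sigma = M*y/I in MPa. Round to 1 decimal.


Convert units:
M = 15.9 kN*m = 15900000 N*mm
y = 5.8 cm = 58 mm
I = 1373 cm^4 = 13730000 mm^4
sigma = 15900000 * 58 / 13730000
sigma = 67.2 MPa

67.2


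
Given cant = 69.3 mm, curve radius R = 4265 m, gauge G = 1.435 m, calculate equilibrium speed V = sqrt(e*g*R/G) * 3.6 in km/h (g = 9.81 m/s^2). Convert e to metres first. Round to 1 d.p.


Convert cant: e = 69.3 mm = 0.0693 m
V_ms = sqrt(0.0693 * 9.81 * 4265 / 1.435)
V_ms = sqrt(2020.548951) = 44.9505 m/s
V = 44.9505 * 3.6 = 161.8 km/h

161.8


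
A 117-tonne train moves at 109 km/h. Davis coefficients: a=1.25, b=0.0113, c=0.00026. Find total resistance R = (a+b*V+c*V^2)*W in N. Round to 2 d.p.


b*V = 0.0113 * 109 = 1.2317
c*V^2 = 0.00026 * 11881 = 3.08906
R_per_t = 1.25 + 1.2317 + 3.08906 = 5.57076 N/t
R_total = 5.57076 * 117 = 651.78 N

651.78


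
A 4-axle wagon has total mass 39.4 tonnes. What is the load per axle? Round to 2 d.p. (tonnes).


Load per axle = total weight / number of axles
Load = 39.4 / 4
Load = 9.85 tonnes

9.85


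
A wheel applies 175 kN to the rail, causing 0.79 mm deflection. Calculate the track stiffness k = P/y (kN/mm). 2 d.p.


Track stiffness k = P / y
k = 175 / 0.79
k = 221.52 kN/mm

221.52


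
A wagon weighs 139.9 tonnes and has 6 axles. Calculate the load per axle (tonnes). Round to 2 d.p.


Load per axle = total weight / number of axles
Load = 139.9 / 6
Load = 23.32 tonnes

23.32


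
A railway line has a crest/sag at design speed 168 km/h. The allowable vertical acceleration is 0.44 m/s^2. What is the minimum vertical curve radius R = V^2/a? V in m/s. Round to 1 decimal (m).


Convert speed: V = 168 / 3.6 = 46.6667 m/s
V^2 = 2177.7778 m^2/s^2
R_v = 2177.7778 / 0.44
R_v = 4949.5 m

4949.5


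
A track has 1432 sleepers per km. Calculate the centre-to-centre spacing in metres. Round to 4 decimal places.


Spacing = 1000 m / number of sleepers
Spacing = 1000 / 1432
Spacing = 0.6983 m

0.6983


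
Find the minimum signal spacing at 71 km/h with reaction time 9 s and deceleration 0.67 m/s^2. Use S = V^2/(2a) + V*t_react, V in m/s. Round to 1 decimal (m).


V = 71 / 3.6 = 19.7222 m/s
Braking distance = 19.7222^2 / (2*0.67) = 290.2732 m
Sighting distance = 19.7222 * 9 = 177.5 m
S = 290.2732 + 177.5 = 467.8 m

467.8


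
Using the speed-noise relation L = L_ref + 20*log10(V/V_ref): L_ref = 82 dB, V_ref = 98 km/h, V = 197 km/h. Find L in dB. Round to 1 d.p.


V/V_ref = 197 / 98 = 2.010204
log10(2.010204) = 0.30324
20 * 0.30324 = 6.0648
L = 82 + 6.0648 = 88.1 dB

88.1


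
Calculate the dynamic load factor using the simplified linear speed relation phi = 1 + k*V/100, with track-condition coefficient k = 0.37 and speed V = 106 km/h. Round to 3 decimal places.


phi = 1 + k * V / 100
phi = 1 + 0.37 * 106 / 100
phi = 1 + 0.3922
phi = 1.392

1.392


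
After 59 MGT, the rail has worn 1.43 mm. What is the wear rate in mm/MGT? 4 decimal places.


Wear rate = total wear / cumulative tonnage
Rate = 1.43 / 59
Rate = 0.0242 mm/MGT

0.0242


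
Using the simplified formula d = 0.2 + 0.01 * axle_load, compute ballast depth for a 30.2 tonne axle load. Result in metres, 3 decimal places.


d = 0.2 + 0.01 * 30.2
d = 0.2 + 0.302
d = 0.502 m

0.502


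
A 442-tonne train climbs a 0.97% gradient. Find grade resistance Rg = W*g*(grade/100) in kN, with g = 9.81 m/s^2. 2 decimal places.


Rg = W * 9.81 * grade / 100
Rg = 442 * 9.81 * 0.97 / 100
Rg = 4336.02 * 0.0097
Rg = 42.06 kN

42.06


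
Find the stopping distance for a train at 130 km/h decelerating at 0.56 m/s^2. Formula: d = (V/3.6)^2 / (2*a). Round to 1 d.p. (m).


Convert speed: V = 130 / 3.6 = 36.1111 m/s
V^2 = 1304.0123
d = 1304.0123 / (2 * 0.56)
d = 1304.0123 / 1.12
d = 1164.3 m

1164.3


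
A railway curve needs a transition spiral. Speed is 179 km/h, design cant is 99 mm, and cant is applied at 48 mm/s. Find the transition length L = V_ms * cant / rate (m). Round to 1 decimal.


Convert speed: V = 179 / 3.6 = 49.7222 m/s
L = 49.7222 * 99 / 48
L = 4922.5 / 48
L = 102.6 m

102.6


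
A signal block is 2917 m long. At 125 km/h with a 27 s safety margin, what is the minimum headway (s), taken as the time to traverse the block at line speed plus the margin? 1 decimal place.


V = 125 / 3.6 = 34.7222 m/s
Block traversal time = 2917 / 34.7222 = 84.0096 s
Headway = 84.0096 + 27
Headway = 111.0 s

111.0


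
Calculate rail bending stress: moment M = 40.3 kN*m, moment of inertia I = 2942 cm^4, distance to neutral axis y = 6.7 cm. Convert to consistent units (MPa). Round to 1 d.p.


Convert units:
M = 40.3 kN*m = 40300000 N*mm
y = 6.7 cm = 67 mm
I = 2942 cm^4 = 29420000 mm^4
sigma = 40300000 * 67 / 29420000
sigma = 91.8 MPa

91.8


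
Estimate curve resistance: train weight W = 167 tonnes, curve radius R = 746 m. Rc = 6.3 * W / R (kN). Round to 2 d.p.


Rc = 6.3 * W / R
Rc = 6.3 * 167 / 746
Rc = 1052.1 / 746
Rc = 1.41 kN

1.41


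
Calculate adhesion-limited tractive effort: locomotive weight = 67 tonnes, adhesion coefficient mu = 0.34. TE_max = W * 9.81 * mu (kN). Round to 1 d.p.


TE_max = W * g * mu
TE_max = 67 * 9.81 * 0.34
TE_max = 657.27 * 0.34
TE_max = 223.5 kN

223.5


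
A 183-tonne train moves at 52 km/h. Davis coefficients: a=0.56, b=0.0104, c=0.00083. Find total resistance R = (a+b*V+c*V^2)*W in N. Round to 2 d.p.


b*V = 0.0104 * 52 = 0.5408
c*V^2 = 0.00083 * 2704 = 2.24432
R_per_t = 0.56 + 0.5408 + 2.24432 = 3.34512 N/t
R_total = 3.34512 * 183 = 612.16 N

612.16


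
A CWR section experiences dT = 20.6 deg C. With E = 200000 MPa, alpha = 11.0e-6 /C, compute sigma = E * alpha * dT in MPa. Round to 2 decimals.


sigma = E * alpha * dT
sigma = 200000 * 11.0e-6 * 20.6
sigma = 2.2 * 20.6
sigma = 45.32 MPa

45.32


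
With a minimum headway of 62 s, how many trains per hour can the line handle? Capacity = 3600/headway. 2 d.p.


Capacity = 3600 / headway
Capacity = 3600 / 62
Capacity = 58.06 trains/hour

58.06


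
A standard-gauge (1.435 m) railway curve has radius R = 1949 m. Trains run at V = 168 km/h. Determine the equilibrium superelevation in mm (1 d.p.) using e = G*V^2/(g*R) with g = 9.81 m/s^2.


Convert speed: V = 168 / 3.6 = 46.6667 m/s
Apply formula: e = 1.435 * 46.6667^2 / (9.81 * 1949)
e = 1.435 * 2177.7778 / 19119.69
e = 0.16345 m = 163.4 mm

163.4


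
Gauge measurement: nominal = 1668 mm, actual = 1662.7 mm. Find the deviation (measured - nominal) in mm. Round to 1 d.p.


Deviation = measured - nominal
Deviation = 1662.7 - 1668
Deviation = -5.3 mm

-5.3


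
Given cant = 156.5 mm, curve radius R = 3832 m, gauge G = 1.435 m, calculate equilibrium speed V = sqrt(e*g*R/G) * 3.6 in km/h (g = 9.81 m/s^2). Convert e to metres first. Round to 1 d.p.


Convert cant: e = 156.5 mm = 0.1565 m
V_ms = sqrt(0.1565 * 9.81 * 3832 / 1.435)
V_ms = sqrt(4099.745979) = 64.0293 m/s
V = 64.0293 * 3.6 = 230.5 km/h

230.5


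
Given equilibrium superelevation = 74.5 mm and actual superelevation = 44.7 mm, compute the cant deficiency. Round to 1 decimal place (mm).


Cant deficiency = equilibrium cant - actual cant
CD = 74.5 - 44.7
CD = 29.8 mm

29.8


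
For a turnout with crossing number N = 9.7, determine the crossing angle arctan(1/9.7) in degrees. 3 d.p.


1/N = 1/9.7 = 0.103093
angle = arctan(0.103093) = 0.10273 rad
angle = 0.10273 * 180/pi = 5.886 degrees

5.886


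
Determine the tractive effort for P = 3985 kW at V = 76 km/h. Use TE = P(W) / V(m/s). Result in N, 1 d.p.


Convert: P = 3985 kW = 3985000 W
V = 76 / 3.6 = 21.1111 m/s
TE = 3985000 / 21.1111
TE = 188763.2 N

188763.2


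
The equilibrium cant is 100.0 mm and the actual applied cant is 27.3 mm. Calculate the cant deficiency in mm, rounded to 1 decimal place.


Cant deficiency = equilibrium cant - actual cant
CD = 100.0 - 27.3
CD = 72.7 mm

72.7


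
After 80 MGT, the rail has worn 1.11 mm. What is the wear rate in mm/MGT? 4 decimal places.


Wear rate = total wear / cumulative tonnage
Rate = 1.11 / 80
Rate = 0.0139 mm/MGT

0.0139


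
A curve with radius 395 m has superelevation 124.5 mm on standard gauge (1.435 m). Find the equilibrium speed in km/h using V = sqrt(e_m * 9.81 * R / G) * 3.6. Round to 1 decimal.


Convert cant: e = 124.5 mm = 0.1245 m
V_ms = sqrt(0.1245 * 9.81 * 395 / 1.435)
V_ms = sqrt(336.189042) = 18.3355 m/s
V = 18.3355 * 3.6 = 66.0 km/h

66.0


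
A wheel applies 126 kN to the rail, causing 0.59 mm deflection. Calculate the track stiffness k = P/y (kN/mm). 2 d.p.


Track stiffness k = P / y
k = 126 / 0.59
k = 213.56 kN/mm

213.56


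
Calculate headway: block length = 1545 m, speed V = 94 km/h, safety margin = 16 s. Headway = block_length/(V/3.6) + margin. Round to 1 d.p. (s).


V = 94 / 3.6 = 26.1111 m/s
Block traversal time = 1545 / 26.1111 = 59.1702 s
Headway = 59.1702 + 16
Headway = 75.2 s

75.2


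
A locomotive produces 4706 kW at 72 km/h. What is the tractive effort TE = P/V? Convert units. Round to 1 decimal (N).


Convert: P = 4706 kW = 4706000 W
V = 72 / 3.6 = 20.0 m/s
TE = 4706000 / 20.0
TE = 235300.0 N

235300.0


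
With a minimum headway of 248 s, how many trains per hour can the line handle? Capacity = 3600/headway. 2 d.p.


Capacity = 3600 / headway
Capacity = 3600 / 248
Capacity = 14.52 trains/hour

14.52


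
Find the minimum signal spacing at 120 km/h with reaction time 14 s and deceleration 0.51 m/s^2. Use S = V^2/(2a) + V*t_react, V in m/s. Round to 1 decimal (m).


V = 120 / 3.6 = 33.3333 m/s
Braking distance = 33.3333^2 / (2*0.51) = 1089.3246 m
Sighting distance = 33.3333 * 14 = 466.6667 m
S = 1089.3246 + 466.6667 = 1556.0 m

1556.0


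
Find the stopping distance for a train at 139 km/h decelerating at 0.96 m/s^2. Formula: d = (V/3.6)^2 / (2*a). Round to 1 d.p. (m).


Convert speed: V = 139 / 3.6 = 38.6111 m/s
V^2 = 1490.8179
d = 1490.8179 / (2 * 0.96)
d = 1490.8179 / 1.92
d = 776.5 m

776.5


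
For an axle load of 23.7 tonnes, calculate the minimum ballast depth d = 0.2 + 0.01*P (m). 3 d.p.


d = 0.2 + 0.01 * 23.7
d = 0.2 + 0.237
d = 0.437 m

0.437


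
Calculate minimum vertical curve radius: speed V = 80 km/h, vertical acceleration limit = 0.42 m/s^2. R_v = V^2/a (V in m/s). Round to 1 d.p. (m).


Convert speed: V = 80 / 3.6 = 22.2222 m/s
V^2 = 493.8272 m^2/s^2
R_v = 493.8272 / 0.42
R_v = 1175.8 m

1175.8


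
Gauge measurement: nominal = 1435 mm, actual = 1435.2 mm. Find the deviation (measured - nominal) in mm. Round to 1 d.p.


Deviation = measured - nominal
Deviation = 1435.2 - 1435
Deviation = 0.2 mm

0.2


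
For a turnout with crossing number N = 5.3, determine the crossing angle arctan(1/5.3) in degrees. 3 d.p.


1/N = 1/5.3 = 0.188679
angle = arctan(0.188679) = 0.186487 rad
angle = 0.186487 * 180/pi = 10.685 degrees

10.685


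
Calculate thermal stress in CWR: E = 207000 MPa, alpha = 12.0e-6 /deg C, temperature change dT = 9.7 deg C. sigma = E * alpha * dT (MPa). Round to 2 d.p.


sigma = E * alpha * dT
sigma = 207000 * 12.0e-6 * 9.7
sigma = 2.484 * 9.7
sigma = 24.09 MPa

24.09


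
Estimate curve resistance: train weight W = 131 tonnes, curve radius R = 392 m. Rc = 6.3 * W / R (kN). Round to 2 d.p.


Rc = 6.3 * W / R
Rc = 6.3 * 131 / 392
Rc = 825.3 / 392
Rc = 2.11 kN

2.11


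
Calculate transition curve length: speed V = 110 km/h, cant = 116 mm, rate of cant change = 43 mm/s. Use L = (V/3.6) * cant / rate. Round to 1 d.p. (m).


Convert speed: V = 110 / 3.6 = 30.5556 m/s
L = 30.5556 * 116 / 43
L = 3544.4444 / 43
L = 82.4 m

82.4


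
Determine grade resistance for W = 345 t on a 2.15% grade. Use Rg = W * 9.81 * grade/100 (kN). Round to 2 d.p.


Rg = W * 9.81 * grade / 100
Rg = 345 * 9.81 * 2.15 / 100
Rg = 3384.45 * 0.0215
Rg = 72.77 kN

72.77


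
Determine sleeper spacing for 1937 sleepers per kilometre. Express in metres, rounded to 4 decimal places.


Spacing = 1000 m / number of sleepers
Spacing = 1000 / 1937
Spacing = 0.5163 m

0.5163


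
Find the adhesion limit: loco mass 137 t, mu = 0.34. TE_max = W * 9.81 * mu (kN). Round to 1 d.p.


TE_max = W * g * mu
TE_max = 137 * 9.81 * 0.34
TE_max = 1343.97 * 0.34
TE_max = 456.9 kN

456.9


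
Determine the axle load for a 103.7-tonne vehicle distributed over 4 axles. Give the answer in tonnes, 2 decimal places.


Load per axle = total weight / number of axles
Load = 103.7 / 4
Load = 25.93 tonnes

25.93


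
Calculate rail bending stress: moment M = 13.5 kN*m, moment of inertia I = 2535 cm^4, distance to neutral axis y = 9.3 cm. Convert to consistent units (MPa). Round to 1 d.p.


Convert units:
M = 13.5 kN*m = 13500000 N*mm
y = 9.3 cm = 93 mm
I = 2535 cm^4 = 25350000 mm^4
sigma = 13500000 * 93 / 25350000
sigma = 49.5 MPa

49.5


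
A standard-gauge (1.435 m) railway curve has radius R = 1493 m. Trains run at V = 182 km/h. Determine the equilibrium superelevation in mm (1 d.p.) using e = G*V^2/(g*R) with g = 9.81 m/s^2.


Convert speed: V = 182 / 3.6 = 50.5556 m/s
Apply formula: e = 1.435 * 50.5556^2 / (9.81 * 1493)
e = 1.435 * 2555.8642 / 14646.33
e = 0.250415 m = 250.4 mm

250.4


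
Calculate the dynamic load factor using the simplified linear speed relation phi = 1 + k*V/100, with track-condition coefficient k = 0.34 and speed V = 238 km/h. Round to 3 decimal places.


phi = 1 + k * V / 100
phi = 1 + 0.34 * 238 / 100
phi = 1 + 0.8092
phi = 1.809

1.809


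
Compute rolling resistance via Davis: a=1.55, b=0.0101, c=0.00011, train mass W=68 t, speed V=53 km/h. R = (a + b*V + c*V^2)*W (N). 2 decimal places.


b*V = 0.0101 * 53 = 0.5353
c*V^2 = 0.00011 * 2809 = 0.30899
R_per_t = 1.55 + 0.5353 + 0.30899 = 2.39429 N/t
R_total = 2.39429 * 68 = 162.81 N

162.81


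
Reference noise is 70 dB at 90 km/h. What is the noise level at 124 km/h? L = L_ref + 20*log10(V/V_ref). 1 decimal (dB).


V/V_ref = 124 / 90 = 1.377778
log10(1.377778) = 0.139179
20 * 0.139179 = 2.7836
L = 70 + 2.7836 = 72.8 dB

72.8


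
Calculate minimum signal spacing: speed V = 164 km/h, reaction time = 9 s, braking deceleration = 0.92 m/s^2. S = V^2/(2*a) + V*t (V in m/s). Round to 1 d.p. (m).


V = 164 / 3.6 = 45.5556 m/s
Braking distance = 45.5556^2 / (2*0.92) = 1127.8851 m
Sighting distance = 45.5556 * 9 = 410.0 m
S = 1127.8851 + 410.0 = 1537.9 m

1537.9


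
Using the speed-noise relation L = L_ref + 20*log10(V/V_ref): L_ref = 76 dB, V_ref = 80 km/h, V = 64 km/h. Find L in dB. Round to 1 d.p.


V/V_ref = 64 / 80 = 0.8
log10(0.8) = -0.09691
20 * -0.09691 = -1.9382
L = 76 + -1.9382 = 74.1 dB

74.1


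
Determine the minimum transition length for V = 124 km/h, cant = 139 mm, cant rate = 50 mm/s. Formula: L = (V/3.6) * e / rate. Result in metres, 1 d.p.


Convert speed: V = 124 / 3.6 = 34.4444 m/s
L = 34.4444 * 139 / 50
L = 4787.7778 / 50
L = 95.8 m

95.8


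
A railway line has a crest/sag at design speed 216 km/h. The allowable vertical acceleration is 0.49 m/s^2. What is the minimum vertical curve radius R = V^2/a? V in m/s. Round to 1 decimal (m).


Convert speed: V = 216 / 3.6 = 60.0 m/s
V^2 = 3600.0 m^2/s^2
R_v = 3600.0 / 0.49
R_v = 7346.9 m

7346.9


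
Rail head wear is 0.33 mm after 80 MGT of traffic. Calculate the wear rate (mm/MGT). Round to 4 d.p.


Wear rate = total wear / cumulative tonnage
Rate = 0.33 / 80
Rate = 0.0041 mm/MGT

0.0041


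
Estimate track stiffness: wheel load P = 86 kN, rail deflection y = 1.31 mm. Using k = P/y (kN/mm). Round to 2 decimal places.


Track stiffness k = P / y
k = 86 / 1.31
k = 65.65 kN/mm

65.65


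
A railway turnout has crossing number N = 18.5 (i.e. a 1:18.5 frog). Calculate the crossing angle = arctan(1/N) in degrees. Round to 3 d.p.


1/N = 1/18.5 = 0.054054
angle = arctan(0.054054) = 0.054002 rad
angle = 0.054002 * 180/pi = 3.094 degrees

3.094


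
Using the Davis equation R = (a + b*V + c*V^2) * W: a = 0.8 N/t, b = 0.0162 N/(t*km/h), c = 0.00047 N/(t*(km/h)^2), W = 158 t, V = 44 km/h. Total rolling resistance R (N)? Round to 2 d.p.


b*V = 0.0162 * 44 = 0.7128
c*V^2 = 0.00047 * 1936 = 0.90992
R_per_t = 0.8 + 0.7128 + 0.90992 = 2.42272 N/t
R_total = 2.42272 * 158 = 382.79 N

382.79


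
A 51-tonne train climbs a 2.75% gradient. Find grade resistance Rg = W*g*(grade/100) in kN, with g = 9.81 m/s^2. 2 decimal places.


Rg = W * 9.81 * grade / 100
Rg = 51 * 9.81 * 2.75 / 100
Rg = 500.31 * 0.0275
Rg = 13.76 kN

13.76


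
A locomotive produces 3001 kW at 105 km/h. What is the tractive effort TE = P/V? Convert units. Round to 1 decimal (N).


Convert: P = 3001 kW = 3001000 W
V = 105 / 3.6 = 29.1667 m/s
TE = 3001000 / 29.1667
TE = 102891.4 N

102891.4


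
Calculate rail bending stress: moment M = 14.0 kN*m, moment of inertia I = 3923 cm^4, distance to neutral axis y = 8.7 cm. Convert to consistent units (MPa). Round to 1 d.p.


Convert units:
M = 14.0 kN*m = 14000000 N*mm
y = 8.7 cm = 87 mm
I = 3923 cm^4 = 39230000 mm^4
sigma = 14000000 * 87 / 39230000
sigma = 31.0 MPa

31.0


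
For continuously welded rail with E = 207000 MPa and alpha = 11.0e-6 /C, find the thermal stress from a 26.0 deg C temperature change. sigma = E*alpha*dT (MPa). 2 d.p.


sigma = E * alpha * dT
sigma = 207000 * 11.0e-6 * 26.0
sigma = 2.277 * 26.0
sigma = 59.20 MPa

59.20


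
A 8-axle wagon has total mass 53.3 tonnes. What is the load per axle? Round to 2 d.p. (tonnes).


Load per axle = total weight / number of axles
Load = 53.3 / 8
Load = 6.66 tonnes

6.66


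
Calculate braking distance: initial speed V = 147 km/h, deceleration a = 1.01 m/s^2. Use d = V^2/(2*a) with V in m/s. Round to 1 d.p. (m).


Convert speed: V = 147 / 3.6 = 40.8333 m/s
V^2 = 1667.3611
d = 1667.3611 / (2 * 1.01)
d = 1667.3611 / 2.02
d = 825.4 m

825.4
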